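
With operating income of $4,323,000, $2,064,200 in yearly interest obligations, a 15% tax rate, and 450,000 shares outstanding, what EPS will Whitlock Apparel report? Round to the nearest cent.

$4.27

Pre-tax income = $4,323,000 − $2,064,200.00 = $2,258,800.00.
Net income = $2,258,800.00 × (1 − 0.15) = $1,919,980.00.
Per share: $1,919,980.00 / 450,000 shares = $4.27.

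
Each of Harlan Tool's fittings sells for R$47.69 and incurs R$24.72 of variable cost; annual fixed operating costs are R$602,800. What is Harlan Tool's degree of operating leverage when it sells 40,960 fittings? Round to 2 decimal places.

Contribution at this volume is 40,960 × R$22.97 = R$940,851.20.
Operating income = contribution − fixed costs = R$940,851.20 − R$602,800 = R$338,051.20.
Degree of operating leverage = R$940,851.20 / R$338,051.20 = 2.7832.

2.78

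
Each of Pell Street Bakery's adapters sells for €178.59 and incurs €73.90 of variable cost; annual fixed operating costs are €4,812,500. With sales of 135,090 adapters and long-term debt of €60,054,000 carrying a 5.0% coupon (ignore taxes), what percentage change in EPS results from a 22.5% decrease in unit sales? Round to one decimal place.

-50.3%

Total contribution margin = 135,090 × €104.69 = €14,142,572.10.
Subtracting fixed costs: EBIT = €14,142,572.10 − €4,812,500 = €9,330,072.10.
After interest of €3,002,700.00, pre-tax earnings = €6,327,372.10.
Degree of combined leverage = contribution ÷ (EBIT − I) = €14,142,572.10 ÷ €6,327,372.10 = 2.2351.
EPS therefore changes by 2.2351 × (-22.5%) = -50.3%.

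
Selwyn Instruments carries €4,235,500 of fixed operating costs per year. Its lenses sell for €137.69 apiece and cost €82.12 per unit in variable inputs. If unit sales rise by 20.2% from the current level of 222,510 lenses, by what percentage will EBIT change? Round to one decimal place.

+30.7%

Total contribution margin = 222,510 × €55.57 = €12,364,880.70.
Operating income = contribution − fixed costs = €12,364,880.70 − €4,235,500 = €8,129,380.70.
DOL = contribution ÷ EBIT = €12,364,880.70 ÷ €8,129,380.70 = 1.5210.
%ΔEBIT = DOL × %ΔSales = 1.5210 × +20.2% = +30.7%.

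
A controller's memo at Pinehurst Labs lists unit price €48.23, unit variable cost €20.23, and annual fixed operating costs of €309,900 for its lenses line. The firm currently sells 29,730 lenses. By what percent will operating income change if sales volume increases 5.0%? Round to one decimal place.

Total contribution margin = 29,730 × €28.00 = €832,440.00.
Operating income = contribution − fixed costs = €832,440.00 − €309,900 = €522,540.00.
So DOL = total CM / EBIT = €832,440.00 / €522,540.00 = 1.5931.
So EBIT moves 1.5931 × (+5.0%) = +8.0%.

+8.0%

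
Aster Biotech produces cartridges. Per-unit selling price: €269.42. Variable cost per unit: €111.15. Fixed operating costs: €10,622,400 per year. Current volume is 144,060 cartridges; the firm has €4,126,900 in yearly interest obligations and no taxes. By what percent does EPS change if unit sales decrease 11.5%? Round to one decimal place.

Contribution at this volume is 144,060 × €158.27 = €22,800,376.20.
Subtracting fixed costs: EBIT = €22,800,376.20 − €10,622,400 = €12,177,976.20.
After interest of €4,126,900.00, pre-tax earnings = €8,051,076.20.
Degree of combined leverage = contribution ÷ (EBIT − I) = €22,800,376.20 ÷ €8,051,076.20 = 2.8320.
EPS therefore changes by 2.8320 × (-11.5%) = -32.6%.

-32.6%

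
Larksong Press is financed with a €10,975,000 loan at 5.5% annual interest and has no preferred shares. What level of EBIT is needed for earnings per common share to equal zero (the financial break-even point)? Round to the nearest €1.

Annual interest = 5.5% × €10,975,000 = €603,625.00.
Without preferred stock the financial break-even is simply EBIT = interest = €603,625.00.

€603,625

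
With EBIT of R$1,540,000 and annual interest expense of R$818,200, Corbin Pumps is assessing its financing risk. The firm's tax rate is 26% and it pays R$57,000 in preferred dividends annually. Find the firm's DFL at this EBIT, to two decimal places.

2.39

Interest = R$818,200.00.
Pre-tax preferred-dividend burden = R$57,000 ÷ (1 − 0.26) = R$77,027.03.
DFL = EBIT ÷ [EBIT − I − D_p/(1−t)] = R$1,540,000 ÷ [R$1,540,000 − R$818,200.00 − R$77,027.03] = R$1,540,000 ÷ R$644,772.97 = 2.3884.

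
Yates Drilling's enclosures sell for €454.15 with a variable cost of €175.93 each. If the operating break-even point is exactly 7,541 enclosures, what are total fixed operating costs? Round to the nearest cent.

€2,098,057.02

Each unit contributes €454.15 − €175.93 = €278.22.
Fixed costs = break-even units × CM = 7,541 × €278.22 = €2,098,057.02.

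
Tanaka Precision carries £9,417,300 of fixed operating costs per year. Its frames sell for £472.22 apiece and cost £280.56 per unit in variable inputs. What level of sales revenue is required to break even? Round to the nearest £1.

Contribution margin per unit = £472.22 − £280.56 = £191.66, a CM ratio of £191.66 ÷ £472.22 = 0.4059.
Break-even revenue = fixed costs × price ÷ CM = £9,417,300 × £472.22 ÷ £191.66 = £23,202,741.

£23,202,741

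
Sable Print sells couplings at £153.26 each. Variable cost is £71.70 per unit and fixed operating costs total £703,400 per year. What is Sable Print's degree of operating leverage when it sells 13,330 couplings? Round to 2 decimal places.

Total contribution margin = 13,330 × £81.56 = £1,087,194.80.
Operating income = contribution − fixed costs = £1,087,194.80 − £703,400 = £383,794.80.
Degree of operating leverage = £1,087,194.80 / £383,794.80 = 2.8328.

2.83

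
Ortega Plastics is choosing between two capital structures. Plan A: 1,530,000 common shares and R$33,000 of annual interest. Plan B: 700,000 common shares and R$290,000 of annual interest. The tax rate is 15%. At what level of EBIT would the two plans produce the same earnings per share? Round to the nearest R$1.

At indifference, (EBIT − 33,000)(1 − t)/1,530,000 = (EBIT − 290,000)(1 − t)/700,000.
The (1 − t) factor cancels: (EBIT − 33,000) × 700,000 = (EBIT − 290,000) × 1,530,000.
Solving, EBIT = (290,000·1,530,000 − 33,000·700,000) / (1,530,000 − 700,000) = 420,600,000,000 / 830,000 = 506,746.99.

R$506,747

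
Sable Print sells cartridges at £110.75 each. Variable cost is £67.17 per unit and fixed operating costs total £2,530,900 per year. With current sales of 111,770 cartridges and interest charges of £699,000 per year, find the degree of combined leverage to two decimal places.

At 111,770 units, contribution = 111,770 × £43.58 = £4,870,936.60.
Operating income = contribution − fixed costs = £4,870,936.60 − £2,530,900 = £2,340,036.60. Interest = £699,000.00, so EBIT − I = £1,641,036.60.
Degree of total leverage = total CM / (EBIT − interest) = £4,870,936.60 / £1,641,036.60 = 2.9682.

2.97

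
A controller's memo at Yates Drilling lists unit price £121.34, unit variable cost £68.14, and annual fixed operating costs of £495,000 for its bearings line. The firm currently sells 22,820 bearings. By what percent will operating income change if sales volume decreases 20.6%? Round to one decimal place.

-34.8%

Contribution at this volume is 22,820 × £53.20 = £1,214,024.00.
Operating income = contribution − fixed costs = £1,214,024.00 − £495,000 = £719,024.00.
So DOL = total CM / EBIT = £1,214,024.00 / £719,024.00 = 1.6884.
Operating income changes by 1.6884 × -20.6% = -34.8%.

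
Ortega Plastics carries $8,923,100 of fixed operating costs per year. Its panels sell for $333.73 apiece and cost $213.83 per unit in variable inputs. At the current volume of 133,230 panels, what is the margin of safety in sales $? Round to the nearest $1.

$19,626,266

Contribution margin per unit = $333.73 − $213.83 = $119.90. Break-even units = $8,923,100 ÷ $119.90 = 74,421.18; break-even revenue = 74,421.18 × $333.73 = $24,836,581.84.
Actual sales revenue = 133,230 × $333.73 = $44,462,847.90.
Margin of safety = $44,462,847.90 − $24,836,581.84 = $19,626,266.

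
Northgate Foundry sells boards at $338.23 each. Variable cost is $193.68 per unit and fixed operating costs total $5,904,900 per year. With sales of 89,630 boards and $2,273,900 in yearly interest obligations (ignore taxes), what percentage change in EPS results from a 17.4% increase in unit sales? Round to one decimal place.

Total contribution margin = 89,630 × $144.55 = $12,956,016.50.
EBIT = $12,956,016.50 − $5,904,900 = $7,051,116.50.
After interest of $2,273,900.00, pre-tax earnings = $4,777,216.50.
DCL = total CM / (EBIT − I) = $12,956,016.50 / $4,777,216.50 = 2.7120.
%ΔEPS = DCL × %ΔSales = 2.7120 × +17.4% = +47.2%.

+47.2%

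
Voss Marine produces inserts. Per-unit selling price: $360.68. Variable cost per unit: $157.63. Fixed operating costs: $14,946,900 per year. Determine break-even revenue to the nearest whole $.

CM per unit = $360.68 − $157.63 = $203.05; CM ratio = $203.05 / $360.68 = 0.5630.
Break-even revenue = fixed costs × price ÷ CM = $14,946,900 × $360.68 ÷ $203.05 = $26,550,347.

$26,550,347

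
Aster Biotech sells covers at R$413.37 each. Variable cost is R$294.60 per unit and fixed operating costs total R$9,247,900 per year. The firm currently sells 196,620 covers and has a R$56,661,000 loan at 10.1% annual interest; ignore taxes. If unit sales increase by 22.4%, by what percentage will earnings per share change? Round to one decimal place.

+62.4%

Total contribution margin = 196,620 × R$118.77 = R$23,352,557.40.
EBIT = R$23,352,557.40 − R$9,247,900 = R$14,104,657.40.
After interest of R$5,722,761.00, pre-tax earnings = R$8,381,896.40.
Degree of combined leverage = contribution ÷ (EBIT − I) = R$23,352,557.40 ÷ R$8,381,896.40 = 2.7861.
%ΔEPS = DCL × %ΔSales = 2.7861 × +22.4% = +62.4%.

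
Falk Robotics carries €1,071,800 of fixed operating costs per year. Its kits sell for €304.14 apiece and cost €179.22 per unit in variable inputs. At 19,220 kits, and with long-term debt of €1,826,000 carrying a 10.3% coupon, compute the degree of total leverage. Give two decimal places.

2.10

Contribution at this volume is 19,220 × €124.92 = €2,400,962.40.
Operating income = contribution − fixed costs = €2,400,962.40 − €1,071,800 = €1,329,162.40. Interest = €188,078.00, so EBIT − I = €1,141,084.40.
Degree of total leverage = total CM / (EBIT − interest) = €2,400,962.40 / €1,141,084.40 = 2.1041.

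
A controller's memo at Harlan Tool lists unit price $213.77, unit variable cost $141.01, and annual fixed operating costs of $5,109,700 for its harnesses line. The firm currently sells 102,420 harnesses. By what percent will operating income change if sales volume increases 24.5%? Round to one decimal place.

+77.9%

Total contribution margin = 102,420 × $72.76 = $7,452,079.20.
EBIT = $7,452,079.20 − $5,109,700 = $2,342,379.20.
DOL = contribution ÷ EBIT = $7,452,079.20 ÷ $2,342,379.20 = 3.1814.
Operating income changes by 3.1814 × +24.5% = +77.9%.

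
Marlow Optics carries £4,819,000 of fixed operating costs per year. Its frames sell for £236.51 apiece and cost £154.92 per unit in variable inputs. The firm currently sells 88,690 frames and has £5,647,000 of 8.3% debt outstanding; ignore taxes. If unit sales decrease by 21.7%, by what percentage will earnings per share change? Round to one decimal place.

-80.6%

Total contribution margin = 88,690 × £81.59 = £7,236,217.10.
EBIT = £7,236,217.10 − £4,819,000 = £2,417,217.10.
Interest = £468,701.00, so EBIT − I = £1,948,516.10.
Degree of combined leverage = contribution ÷ (EBIT − I) = £7,236,217.10 ÷ £1,948,516.10 = 3.7137.
EPS therefore changes by 3.7137 × (-21.7%) = -80.6%.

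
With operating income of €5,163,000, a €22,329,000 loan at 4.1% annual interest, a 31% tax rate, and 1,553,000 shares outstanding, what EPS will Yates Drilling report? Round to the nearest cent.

Interest = €915,489.00, so EBT = €5,163,000 − €915,489.00 = €4,247,511.00.
After tax at 31%: net income = €4,247,511.00 × 0.69 = €2,930,782.59.
Per share: €2,930,782.59 / 1,553,000 shares = €1.89.

€1.89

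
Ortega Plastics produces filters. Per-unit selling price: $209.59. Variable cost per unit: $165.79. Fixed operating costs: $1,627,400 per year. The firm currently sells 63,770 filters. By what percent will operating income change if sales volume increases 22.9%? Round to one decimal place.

+54.9%

Contribution at this volume is 63,770 × $43.80 = $2,793,126.00.
EBIT = $2,793,126.00 − $1,627,400 = $1,165,726.00.
Degree of operating leverage = $2,793,126.00 / $1,165,726.00 = 2.3960.
Operating income changes by 2.3960 × +22.9% = +54.9%.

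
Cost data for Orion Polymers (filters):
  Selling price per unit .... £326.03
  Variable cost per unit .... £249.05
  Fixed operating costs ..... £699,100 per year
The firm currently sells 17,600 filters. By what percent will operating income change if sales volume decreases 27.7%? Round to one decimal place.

Contribution at this volume is 17,600 × £76.98 = £1,354,848.00.
Operating income = contribution − fixed costs = £1,354,848.00 − £699,100 = £655,748.00.
So DOL = total CM / EBIT = £1,354,848.00 / £655,748.00 = 2.0661.
%ΔEBIT = DOL × %ΔSales = 2.0661 × -27.7% = -57.2%.

-57.2%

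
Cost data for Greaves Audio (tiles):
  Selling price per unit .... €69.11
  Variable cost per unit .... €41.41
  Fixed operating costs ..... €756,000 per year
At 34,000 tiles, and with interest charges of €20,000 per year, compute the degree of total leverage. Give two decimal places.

Contribution at this volume is 34,000 × €27.70 = €941,800.00.
Subtracting fixed costs: EBIT = €941,800.00 − €756,000 = €185,800.00. Interest = €20,000.00.
DOL = €941,800.00 ÷ €185,800.00 = 5.0689; DFL = €185,800.00 ÷ €165,800.00 = 1.1206.
DCL = DOL × DFL = 5.0689 × 1.1206 = 5.6802.

5.68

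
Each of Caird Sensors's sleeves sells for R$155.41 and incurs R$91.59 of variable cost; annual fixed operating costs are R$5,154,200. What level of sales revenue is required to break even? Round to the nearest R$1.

CM per unit = R$155.41 − R$91.59 = R$63.82; CM ratio = R$63.82 / R$155.41 = 0.4107.
Break-even revenue = fixed costs × price ÷ CM = R$5,154,200 × R$155.41 ÷ R$63.82 = R$12,551,147.

R$12,551,147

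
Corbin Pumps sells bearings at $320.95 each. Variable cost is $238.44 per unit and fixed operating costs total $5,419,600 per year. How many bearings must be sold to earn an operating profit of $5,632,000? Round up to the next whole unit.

Contribution margin per unit = $320.95 − $238.44 = $82.51.
Units = (FC + target) / CM = ($5,419,600 + $5,632,000) / $82.51 = 133,942.55, so 133,943 bearings.

133,943 bearings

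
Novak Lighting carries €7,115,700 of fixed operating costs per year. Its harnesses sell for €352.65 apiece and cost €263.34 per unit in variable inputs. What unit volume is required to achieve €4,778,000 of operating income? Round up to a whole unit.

Unit CM = price − variable cost = €352.65 − €263.34 = €89.31.
Required volume = (fixed costs + target profit) ÷ CM = (€7,115,700 + €4,778,000) ÷ €89.31 = 133,173.22, so 133,174 harnesses.

133,174 harnesses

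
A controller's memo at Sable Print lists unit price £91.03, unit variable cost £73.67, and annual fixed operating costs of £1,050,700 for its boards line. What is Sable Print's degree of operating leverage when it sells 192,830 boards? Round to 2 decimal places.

1.46

Total contribution margin = 192,830 × £17.36 = £3,347,528.80.
Operating income = contribution − fixed costs = £3,347,528.80 − £1,050,700 = £2,296,828.80.
Degree of operating leverage = £3,347,528.80 / £2,296,828.80 = 1.4575.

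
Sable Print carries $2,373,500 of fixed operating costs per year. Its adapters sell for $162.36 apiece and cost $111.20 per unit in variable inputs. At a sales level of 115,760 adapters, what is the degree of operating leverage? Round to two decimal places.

Contribution at this volume is 115,760 × $51.16 = $5,922,281.60.
Operating income = contribution − fixed costs = $5,922,281.60 − $2,373,500 = $3,548,781.60.
So DOL = total CM / EBIT = $5,922,281.60 / $3,548,781.60 = 1.6688.

1.67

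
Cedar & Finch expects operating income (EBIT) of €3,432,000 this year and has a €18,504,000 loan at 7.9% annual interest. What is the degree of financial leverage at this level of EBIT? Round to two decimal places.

1.74

Annual interest charges come to €1,461,816.00.
Degree of financial leverage = EBIT / (EBIT − interest) = €3,432,000 / €1,970,184.00 = 1.7420.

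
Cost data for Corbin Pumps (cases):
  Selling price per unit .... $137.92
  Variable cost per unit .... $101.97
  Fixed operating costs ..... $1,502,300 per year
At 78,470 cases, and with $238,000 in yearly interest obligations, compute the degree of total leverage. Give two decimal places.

2.61

At 78,470 units, contribution = 78,470 × $35.95 = $2,820,996.50.
Subtracting fixed costs: EBIT = $2,820,996.50 − $1,502,300 = $1,318,696.50. Interest = $238,000.00.
DOL = $2,820,996.50 ÷ $1,318,696.50 = 2.1392; DFL = $1,318,696.50 ÷ $1,080,696.50 = 1.2202.
DCL = DOL × DFL = 2.1392 × 1.2202 = 2.6103.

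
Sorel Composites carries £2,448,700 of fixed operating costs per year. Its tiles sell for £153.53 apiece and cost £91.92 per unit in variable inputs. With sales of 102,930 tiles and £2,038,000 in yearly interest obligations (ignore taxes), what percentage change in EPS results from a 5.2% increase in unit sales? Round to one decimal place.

+17.8%

At 102,930 units, contribution = 102,930 × £61.61 = £6,341,517.30.
EBIT = £6,341,517.30 − £2,448,700 = £3,892,817.30.
Interest = £2,038,000.00, so EBIT − I = £1,854,817.30.
Degree of combined leverage = contribution ÷ (EBIT − I) = £6,341,517.30 ÷ £1,854,817.30 = 3.4189.
EPS therefore changes by 3.4189 × (+5.2%) = +17.8%.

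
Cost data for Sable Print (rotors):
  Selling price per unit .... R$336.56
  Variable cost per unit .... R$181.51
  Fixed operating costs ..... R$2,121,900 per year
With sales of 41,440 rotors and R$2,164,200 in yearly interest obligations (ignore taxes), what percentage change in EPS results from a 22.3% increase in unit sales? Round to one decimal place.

+67.0%

Contribution at this volume is 41,440 × R$155.05 = R$6,425,272.00.
Operating income = contribution − fixed costs = R$6,425,272.00 − R$2,121,900 = R$4,303,372.00.
Interest = R$2,164,200.00, so EBIT − I = R$2,139,172.00.
Degree of combined leverage = contribution ÷ (EBIT − I) = R$6,425,272.00 ÷ R$2,139,172.00 = 3.0036.
%ΔEPS = DCL × %ΔSales = 3.0036 × +22.3% = +67.0%.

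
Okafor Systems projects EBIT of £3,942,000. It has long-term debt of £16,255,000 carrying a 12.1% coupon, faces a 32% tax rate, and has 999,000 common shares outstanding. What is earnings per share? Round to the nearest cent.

Interest = £1,966,855.00, so EBT = £3,942,000 − £1,966,855.00 = £1,975,145.00.
Net income = £1,975,145.00 × (1 − 0.32) = £1,343,098.60.
EPS = £1,343,098.60 ÷ 999,000 = £1.34.

£1.34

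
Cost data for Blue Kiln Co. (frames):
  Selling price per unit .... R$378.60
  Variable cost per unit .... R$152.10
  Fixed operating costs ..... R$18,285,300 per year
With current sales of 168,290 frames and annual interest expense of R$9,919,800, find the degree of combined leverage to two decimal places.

Total contribution margin = 168,290 × R$226.50 = R$38,117,685.00.
Operating income = contribution − fixed costs = R$38,117,685.00 − R$18,285,300 = R$19,832,385.00. Interest = R$9,919,800.00, so EBIT − I = R$9,912,585.00.
DCL = contribution ÷ (EBIT − I) = R$38,117,685.00 ÷ R$9,912,585.00 = 3.8454.

3.85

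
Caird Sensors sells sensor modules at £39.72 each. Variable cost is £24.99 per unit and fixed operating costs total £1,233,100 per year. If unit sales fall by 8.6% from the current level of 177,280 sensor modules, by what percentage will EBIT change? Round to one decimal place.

-16.3%

Total contribution margin = 177,280 × £14.73 = £2,611,334.40.
Subtracting fixed costs: EBIT = £2,611,334.40 − £1,233,100 = £1,378,234.40.
DOL = contribution ÷ EBIT = £2,611,334.40 ÷ £1,378,234.40 = 1.8947.
Operating income changes by 1.8947 × -8.6% = -16.3%.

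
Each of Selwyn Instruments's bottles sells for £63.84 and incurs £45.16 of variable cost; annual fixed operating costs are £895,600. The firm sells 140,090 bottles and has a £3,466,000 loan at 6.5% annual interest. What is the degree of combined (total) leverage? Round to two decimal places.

Contribution at this volume is 140,090 × £18.68 = £2,616,881.20.
Subtracting fixed costs: EBIT = £2,616,881.20 − £895,600 = £1,721,281.20. Interest = £225,290.00, so EBIT − I = £1,495,991.20.
Degree of total leverage = total CM / (EBIT − interest) = £2,616,881.20 / £1,495,991.20 = 1.7493.

1.75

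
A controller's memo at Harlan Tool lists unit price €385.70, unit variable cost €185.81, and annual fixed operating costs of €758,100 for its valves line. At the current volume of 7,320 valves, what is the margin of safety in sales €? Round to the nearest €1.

€1,360,524

Contribution margin per unit = €385.70 − €185.81 = €199.89. Break-even units = €758,100 ÷ €199.89 = 3,792.59; break-even revenue = 3,792.59 × €385.70 = €1,462,800.39.
Actual sales revenue = 7,320 × €385.70 = €2,823,324.00.
Margin of safety = €2,823,324.00 − €1,462,800.39 = €1,360,524.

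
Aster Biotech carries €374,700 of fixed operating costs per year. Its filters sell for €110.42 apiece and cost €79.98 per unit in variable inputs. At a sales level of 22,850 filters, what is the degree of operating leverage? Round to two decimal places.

2.17

At 22,850 units, contribution = 22,850 × €30.44 = €695,554.00.
Subtracting fixed costs: EBIT = €695,554.00 − €374,700 = €320,854.00.
So DOL = total CM / EBIT = €695,554.00 / €320,854.00 = 2.1678.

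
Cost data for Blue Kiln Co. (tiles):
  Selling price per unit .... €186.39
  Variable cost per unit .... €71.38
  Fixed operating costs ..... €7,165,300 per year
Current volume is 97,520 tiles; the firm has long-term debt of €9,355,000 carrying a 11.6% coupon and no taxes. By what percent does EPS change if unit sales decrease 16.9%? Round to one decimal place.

At 97,520 units, contribution = 97,520 × €115.01 = €11,215,775.20.
Subtracting fixed costs: EBIT = €11,215,775.20 − €7,165,300 = €4,050,475.20.
Interest = €1,085,180.00, so EBIT − I = €2,965,295.20.
DCL = total CM / (EBIT − I) = €11,215,775.20 / €2,965,295.20 = 3.7823.
EPS therefore changes by 3.7823 × (-16.9%) = -63.9%.

-63.9%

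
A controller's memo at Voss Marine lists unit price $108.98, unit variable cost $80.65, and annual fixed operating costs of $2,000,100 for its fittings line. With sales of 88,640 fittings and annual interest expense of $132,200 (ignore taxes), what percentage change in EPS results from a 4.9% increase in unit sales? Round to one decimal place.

At 88,640 units, contribution = 88,640 × $28.33 = $2,511,171.20.
Subtracting fixed costs: EBIT = $2,511,171.20 − $2,000,100 = $511,071.20.
Interest = $132,200.00, so EBIT − I = $378,871.20.
DCL = total CM / (EBIT − I) = $2,511,171.20 / $378,871.20 = 6.6280.
%ΔEPS = DCL × %ΔSales = 6.6280 × +4.9% = +32.5%.

+32.5%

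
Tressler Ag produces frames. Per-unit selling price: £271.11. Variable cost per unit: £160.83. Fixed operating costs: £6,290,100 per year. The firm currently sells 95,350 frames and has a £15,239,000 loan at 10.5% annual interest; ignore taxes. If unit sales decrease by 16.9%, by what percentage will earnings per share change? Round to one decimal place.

-67.7%

Contribution at this volume is 95,350 × £110.28 = £10,515,198.00.
Subtracting fixed costs: EBIT = £10,515,198.00 − £6,290,100 = £4,225,098.00.
Interest = £1,600,095.00, so EBIT − I = £2,625,003.00.
DCL = total CM / (EBIT − I) = £10,515,198.00 / £2,625,003.00 = 4.0058.
EPS therefore changes by 4.0058 × (-16.9%) = -67.7%.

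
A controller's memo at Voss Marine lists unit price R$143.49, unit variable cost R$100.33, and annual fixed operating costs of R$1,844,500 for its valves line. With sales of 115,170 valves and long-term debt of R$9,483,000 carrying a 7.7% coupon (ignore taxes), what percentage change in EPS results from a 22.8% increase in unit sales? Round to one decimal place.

+47.3%

Contribution at this volume is 115,170 × R$43.16 = R$4,970,737.20.
Subtracting fixed costs: EBIT = R$4,970,737.20 − R$1,844,500 = R$3,126,237.20.
After interest of R$730,191.00, pre-tax earnings = R$2,396,046.20.
Degree of combined leverage = contribution ÷ (EBIT − I) = R$4,970,737.20 ÷ R$2,396,046.20 = 2.0746.
EPS therefore changes by 2.0746 × (+22.8%) = +47.3%.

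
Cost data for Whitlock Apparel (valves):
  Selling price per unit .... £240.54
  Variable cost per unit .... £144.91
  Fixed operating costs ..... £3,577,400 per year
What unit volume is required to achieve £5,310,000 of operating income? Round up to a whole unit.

Contribution margin per unit = £240.54 − £144.91 = £95.63.
Required volume = (fixed costs + target profit) ÷ CM = (£3,577,400 + £5,310,000) ÷ £95.63 = 92,935.27, so 92,936 valves.

92,936 valves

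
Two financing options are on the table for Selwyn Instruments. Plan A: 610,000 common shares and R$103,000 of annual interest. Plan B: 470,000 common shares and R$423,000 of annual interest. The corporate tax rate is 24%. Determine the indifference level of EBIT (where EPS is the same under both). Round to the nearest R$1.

R$1,497,286

At indifference, (EBIT − 103,000)(1 − t)/610,000 = (EBIT − 423,000)(1 − t)/470,000.
The (1 − t) factor cancels: (EBIT − 103,000) × 470,000 = (EBIT − 423,000) × 610,000.
Solving, EBIT = (423,000·610,000 − 103,000·470,000) / (610,000 − 470,000) = 209,620,000,000 / 140,000 = 1,497,285.71.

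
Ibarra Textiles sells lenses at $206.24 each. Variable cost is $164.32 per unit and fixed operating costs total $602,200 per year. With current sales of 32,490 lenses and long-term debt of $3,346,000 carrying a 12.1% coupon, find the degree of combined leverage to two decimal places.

3.84

Contribution at this volume is 32,490 × $41.92 = $1,361,980.80.
Operating income = contribution − fixed costs = $1,361,980.80 − $602,200 = $759,780.80. Interest = $404,866.00.
DOL = $1,361,980.80 ÷ $759,780.80 = 1.7926; DFL = $759,780.80 ÷ $354,914.80 = 2.1407.
Combined leverage = 1.7926 × 2.1407 = 3.8374.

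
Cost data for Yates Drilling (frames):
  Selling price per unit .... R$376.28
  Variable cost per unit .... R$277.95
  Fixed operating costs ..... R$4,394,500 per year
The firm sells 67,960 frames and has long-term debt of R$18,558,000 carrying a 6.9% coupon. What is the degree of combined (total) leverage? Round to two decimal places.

6.63

Contribution at this volume is 67,960 × R$98.33 = R$6,682,506.80.
Operating income = contribution − fixed costs = R$6,682,506.80 − R$4,394,500 = R$2,288,006.80. Interest = R$1,280,502.00, so EBIT − I = R$1,007,504.80.
DCL = contribution ÷ (EBIT − I) = R$6,682,506.80 ÷ R$1,007,504.80 = 6.6327.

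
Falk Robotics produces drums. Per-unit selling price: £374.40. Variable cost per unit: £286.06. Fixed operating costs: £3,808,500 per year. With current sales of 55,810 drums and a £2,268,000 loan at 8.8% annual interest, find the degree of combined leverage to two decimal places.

5.35

Total contribution margin = 55,810 × £88.34 = £4,930,255.40.
EBIT = £4,930,255.40 − £3,808,500 = £1,121,755.40. Interest = £199,584.00, so EBIT − I = £922,171.40.
DCL = contribution ÷ (EBIT − I) = £4,930,255.40 ÷ £922,171.40 = 5.3464.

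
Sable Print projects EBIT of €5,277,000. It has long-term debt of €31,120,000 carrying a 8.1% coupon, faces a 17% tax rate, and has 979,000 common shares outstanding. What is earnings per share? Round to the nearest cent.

Interest = €2,520,720.00, so EBT = €5,277,000 − €2,520,720.00 = €2,756,280.00.
Net income = €2,756,280.00 × (1 − 0.17) = €2,287,712.40.
EPS = €2,287,712.40 ÷ 979,000 = €2.34.

€2.34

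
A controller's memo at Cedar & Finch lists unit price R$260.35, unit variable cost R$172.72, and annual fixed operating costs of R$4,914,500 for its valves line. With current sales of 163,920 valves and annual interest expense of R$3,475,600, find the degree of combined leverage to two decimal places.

At 163,920 units, contribution = 163,920 × R$87.63 = R$14,364,309.60.
Subtracting fixed costs: EBIT = R$14,364,309.60 − R$4,914,500 = R$9,449,809.60. Interest = R$3,475,600.00.
DOL = R$14,364,309.60 ÷ R$9,449,809.60 = 1.5201; DFL = R$9,449,809.60 ÷ R$5,974,209.60 = 1.5818.
DCL = DOL × DFL = 1.5201 × 1.5818 = 2.4045.

2.40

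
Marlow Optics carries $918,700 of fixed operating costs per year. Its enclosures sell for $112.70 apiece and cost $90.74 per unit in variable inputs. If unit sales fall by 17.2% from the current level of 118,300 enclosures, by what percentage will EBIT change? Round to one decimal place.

Total contribution margin = 118,300 × $21.96 = $2,597,868.00.
Subtracting fixed costs: EBIT = $2,597,868.00 − $918,700 = $1,679,168.00.
DOL = contribution ÷ EBIT = $2,597,868.00 ÷ $1,679,168.00 = 1.5471.
%ΔEBIT = DOL × %ΔSales = 1.5471 × -17.2% = -26.6%.

-26.6%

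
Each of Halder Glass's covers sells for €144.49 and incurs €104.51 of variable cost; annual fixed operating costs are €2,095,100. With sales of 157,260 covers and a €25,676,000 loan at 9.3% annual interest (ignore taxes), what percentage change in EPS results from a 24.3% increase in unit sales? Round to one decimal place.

At 157,260 units, contribution = 157,260 × €39.98 = €6,287,254.80.
Operating income = contribution − fixed costs = €6,287,254.80 − €2,095,100 = €4,192,154.80.
Interest = €2,387,868.00, so EBIT − I = €1,804,286.80.
DCL = total CM / (EBIT − I) = €6,287,254.80 / €1,804,286.80 = 3.4846.
%ΔEPS = DCL × %ΔSales = 3.4846 × +24.3% = +84.7%.

+84.7%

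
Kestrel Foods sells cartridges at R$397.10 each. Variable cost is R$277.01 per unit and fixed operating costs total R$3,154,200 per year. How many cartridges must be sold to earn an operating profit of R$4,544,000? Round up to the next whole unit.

Unit CM = price − variable cost = R$397.10 − R$277.01 = R$120.09.
Units = (FC + target) / CM = (R$3,154,200 + R$4,544,000) / R$120.09 = 64,103.59, so 64,104 cartridges.

64,104 cartridges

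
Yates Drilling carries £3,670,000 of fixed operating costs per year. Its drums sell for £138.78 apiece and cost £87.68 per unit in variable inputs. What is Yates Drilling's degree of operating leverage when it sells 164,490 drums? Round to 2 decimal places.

1.78

At 164,490 units, contribution = 164,490 × £51.10 = £8,405,439.00.
EBIT = £8,405,439.00 − £3,670,000 = £4,735,439.00.
Degree of operating leverage = £8,405,439.00 / £4,735,439.00 = 1.7750.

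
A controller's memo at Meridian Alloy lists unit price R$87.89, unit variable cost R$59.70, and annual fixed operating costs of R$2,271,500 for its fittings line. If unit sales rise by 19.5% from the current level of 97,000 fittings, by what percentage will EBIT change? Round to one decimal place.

+115.2%

Contribution at this volume is 97,000 × R$28.19 = R$2,734,430.00.
Operating income = contribution − fixed costs = R$2,734,430.00 − R$2,271,500 = R$462,930.00.
Degree of operating leverage = R$2,734,430.00 / R$462,930.00 = 5.9068.
Operating income changes by 5.9068 × +19.5% = +115.2%.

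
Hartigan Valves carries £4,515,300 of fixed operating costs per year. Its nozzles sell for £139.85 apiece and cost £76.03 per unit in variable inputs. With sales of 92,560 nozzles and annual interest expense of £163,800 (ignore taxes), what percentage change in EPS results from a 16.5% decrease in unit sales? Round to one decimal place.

Total contribution margin = 92,560 × £63.82 = £5,907,179.20.
EBIT = £5,907,179.20 − £4,515,300 = £1,391,879.20.
Interest = £163,800.00, so EBIT − I = £1,228,079.20.
DCL = total CM / (EBIT − I) = £5,907,179.20 / £1,228,079.20 = 4.8101.
%ΔEPS = DCL × %ΔSales = 4.8101 × -16.5% = -79.4%.

-79.4%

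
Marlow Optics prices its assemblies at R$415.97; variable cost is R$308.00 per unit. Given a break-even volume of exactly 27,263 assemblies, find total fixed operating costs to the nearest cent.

R$2,943,586.11

Each unit contributes R$415.97 − R$308.00 = R$107.97.
Fixed costs = break-even units × CM = 27,263 × R$107.97 = R$2,943,586.11.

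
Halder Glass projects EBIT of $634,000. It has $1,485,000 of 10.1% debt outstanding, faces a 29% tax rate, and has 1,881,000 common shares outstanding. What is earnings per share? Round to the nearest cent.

$0.18

Interest = $149,985.00, so EBT = $634,000 − $149,985.00 = $484,015.00.
After tax at 29%: net income = $484,015.00 × 0.71 = $343,650.65.
EPS = $343,650.65 ÷ 1,881,000 = $0.18.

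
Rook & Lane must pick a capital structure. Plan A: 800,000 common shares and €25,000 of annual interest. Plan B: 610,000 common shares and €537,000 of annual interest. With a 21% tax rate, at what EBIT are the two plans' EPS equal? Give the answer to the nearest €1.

€2,180,789

Set EPS_A = EPS_B: (EBIT − €25,000)(1 − 0.21) ÷ 800,000 = (EBIT − €537,000)(1 − 0.21) ÷ 610,000.
The (1 − t) factor cancels: (EBIT − 25,000) × 610,000 = (EBIT − 537,000) × 800,000.
Solving, EBIT = (537,000·800,000 − 25,000·610,000) / (800,000 − 610,000) = 414,350,000,000 / 190,000 = 2,180,789.47.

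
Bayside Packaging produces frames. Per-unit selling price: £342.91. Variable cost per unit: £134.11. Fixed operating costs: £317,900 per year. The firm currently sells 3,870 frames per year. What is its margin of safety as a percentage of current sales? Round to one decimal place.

60.7%

Unit CM = price − variable cost = £342.91 − £134.11 = £208.80. Break-even units = £317,900 ÷ £208.80 = 1,522.51; break-even revenue = 1,522.51 × £342.91 = £522,083.76.
Actual sales revenue = 3,870 × £342.91 = £1,327,061.70.
Margin of safety = (£1,327,061.70 − £522,083.76) ÷ £1,327,061.70 = 60.7%.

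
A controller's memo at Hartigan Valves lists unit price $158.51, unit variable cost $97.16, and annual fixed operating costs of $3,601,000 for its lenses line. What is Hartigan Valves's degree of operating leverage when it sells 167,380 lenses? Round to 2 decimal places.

1.54

Total contribution margin = 167,380 × $61.35 = $10,268,763.00.
Operating income = contribution − fixed costs = $10,268,763.00 − $3,601,000 = $6,667,763.00.
Degree of operating leverage = $10,268,763.00 / $6,667,763.00 = 1.5401.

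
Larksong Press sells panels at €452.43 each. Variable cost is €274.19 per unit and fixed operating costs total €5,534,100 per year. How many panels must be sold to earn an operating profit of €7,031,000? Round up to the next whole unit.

70,496 panels

Unit CM = price − variable cost = €452.43 − €274.19 = €178.24.
Need Q such that Q × €178.24 − €5,534,100 = €7,031,000, i.e. Q = €12,565,100 / €178.24 = 70,495.40 → 70,496.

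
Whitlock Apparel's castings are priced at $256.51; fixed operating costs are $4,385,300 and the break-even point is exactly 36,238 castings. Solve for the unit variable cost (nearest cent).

$135.50

Contribution per unit must be FC / Q = $4,385,300 / 36,238 = $121.0139.
Variable cost per unit = $256.51 − $121.0139 = $135.50.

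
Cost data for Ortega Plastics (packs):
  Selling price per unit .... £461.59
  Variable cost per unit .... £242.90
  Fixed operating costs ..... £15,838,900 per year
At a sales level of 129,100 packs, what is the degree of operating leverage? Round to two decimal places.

2.28

Contribution at this volume is 129,100 × £218.69 = £28,232,879.00.
EBIT = £28,232,879.00 − £15,838,900 = £12,393,979.00.
Degree of operating leverage = £28,232,879.00 / £12,393,979.00 = 2.2780.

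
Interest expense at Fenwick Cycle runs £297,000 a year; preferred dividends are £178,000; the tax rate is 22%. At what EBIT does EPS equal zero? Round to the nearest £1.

£525,205

Grossing the preferred dividend up to pre-tax terms: £178,000 / (1 − 0.22) = £228,205.13.
Financial break-even EBIT = interest + D_p ÷ (1 − t) = £297,000 + £228,205.13 = £525,205.13.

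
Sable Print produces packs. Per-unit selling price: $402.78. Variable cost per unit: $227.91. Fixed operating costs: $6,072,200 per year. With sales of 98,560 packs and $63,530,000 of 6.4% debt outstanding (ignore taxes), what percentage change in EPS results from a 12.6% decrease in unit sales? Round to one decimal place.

-30.6%

Total contribution margin = 98,560 × $174.87 = $17,235,187.20.
Operating income = contribution − fixed costs = $17,235,187.20 − $6,072,200 = $11,162,987.20.
Interest = $4,065,920.00, so EBIT − I = $7,097,067.20.
DCL = total CM / (EBIT − I) = $17,235,187.20 / $7,097,067.20 = 2.4285.
EPS therefore changes by 2.4285 × (-12.6%) = -30.6%.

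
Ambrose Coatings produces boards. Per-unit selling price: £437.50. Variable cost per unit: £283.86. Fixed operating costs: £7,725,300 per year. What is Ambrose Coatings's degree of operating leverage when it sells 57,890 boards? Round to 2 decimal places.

7.61

Total contribution margin = 57,890 × £153.64 = £8,894,219.60.
Subtracting fixed costs: EBIT = £8,894,219.60 − £7,725,300 = £1,168,919.60.
Degree of operating leverage = £8,894,219.60 / £1,168,919.60 = 7.6089.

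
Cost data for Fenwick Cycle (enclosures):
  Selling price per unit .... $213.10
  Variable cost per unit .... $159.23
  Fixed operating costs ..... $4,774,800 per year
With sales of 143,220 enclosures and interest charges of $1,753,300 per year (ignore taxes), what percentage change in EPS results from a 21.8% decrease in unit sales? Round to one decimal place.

Total contribution margin = 143,220 × $53.87 = $7,715,261.40.
Operating income = contribution − fixed costs = $7,715,261.40 − $4,774,800 = $2,940,461.40.
Interest = $1,753,300.00, so EBIT − I = $1,187,161.40.
Degree of combined leverage = contribution ÷ (EBIT − I) = $7,715,261.40 ÷ $1,187,161.40 = 6.4989.
%ΔEPS = DCL × %ΔSales = 6.4989 × -21.8% = -141.7%.

-141.7%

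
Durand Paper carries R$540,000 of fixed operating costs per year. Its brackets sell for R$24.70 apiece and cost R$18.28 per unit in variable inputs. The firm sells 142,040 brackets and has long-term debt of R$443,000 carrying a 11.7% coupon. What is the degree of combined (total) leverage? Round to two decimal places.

2.85

Contribution at this volume is 142,040 × R$6.42 = R$911,896.80.
Subtracting fixed costs: EBIT = R$911,896.80 − R$540,000 = R$371,896.80. Interest = R$51,831.00.
DOL = R$911,896.80 ÷ R$371,896.80 = 2.4520; DFL = R$371,896.80 ÷ R$320,065.80 = 1.1619.
DCL = DOL × DFL = 2.4520 × 1.1619 = 2.8490.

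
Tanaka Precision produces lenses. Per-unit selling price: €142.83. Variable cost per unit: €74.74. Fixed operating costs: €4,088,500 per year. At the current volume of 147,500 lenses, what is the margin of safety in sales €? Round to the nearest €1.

Each unit contributes €142.83 − €74.74 = €68.09. Break-even units = €4,088,500 ÷ €68.09 = 60,045.53; break-even revenue = 60,045.53 × €142.83 = €8,576,302.76.
Current sales = 147,500 × €142.83 = €21,067,425.00.
Margin of safety = €21,067,425.00 − €8,576,302.76 = €12,491,122.

€12,491,122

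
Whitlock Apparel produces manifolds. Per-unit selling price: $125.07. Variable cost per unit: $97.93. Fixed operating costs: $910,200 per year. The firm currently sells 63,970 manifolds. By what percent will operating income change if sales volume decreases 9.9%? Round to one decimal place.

-20.8%

Contribution at this volume is 63,970 × $27.14 = $1,736,145.80.
Operating income = contribution − fixed costs = $1,736,145.80 − $910,200 = $825,945.80.
Degree of operating leverage = $1,736,145.80 / $825,945.80 = 2.1020.
So EBIT moves 2.1020 × (-9.9%) = -20.8%.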